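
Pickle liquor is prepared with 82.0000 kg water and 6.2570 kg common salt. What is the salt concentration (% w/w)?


Formula: Conc = salt / (water + salt) * 100
Substituting: Conc = 6.2570 / (82.0000 + 6.2570) * 100
Result: 7.0895 %


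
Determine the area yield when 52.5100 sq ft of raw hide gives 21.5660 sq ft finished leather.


Formula: Yield = finished / raw * 100
Substituting: Yield = 21.5660 / 52.5100 * 100
Result: 41.0703 %


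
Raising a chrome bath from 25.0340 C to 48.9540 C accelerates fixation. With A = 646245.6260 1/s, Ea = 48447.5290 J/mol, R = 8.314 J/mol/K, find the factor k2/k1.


T1 = 25.0340 + 273.15 = 298.1840 K; T2 = 48.9540 + 273.15 = 322.1040 K
k1 = A * exp(-Ea/(R*T1)) = 646245.6260 * exp(-48447.5290/(8.314*298.1840)) = 0.00210501 1/s
k2 = A * exp(-Ea/(R*T2)) = 646245.6260 * exp(-48447.5290/(8.314*322.1040)) = 0.00898511 1/s
k2/k1 = 0.00898511 / 0.00210501 = 4.2684


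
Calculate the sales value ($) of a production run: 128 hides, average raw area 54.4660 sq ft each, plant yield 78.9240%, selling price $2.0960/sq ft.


Raw_total = N * avg_area = 128 * 54.4660 = 6971.6480 sq ft
Finished = Raw_total * yield / 100 = 6971.6480 * 78.9240 / 100 = 5502.3035 sq ft
Value = Finished * price = 5502.3035 * 2.0960 = 11532.8281 $


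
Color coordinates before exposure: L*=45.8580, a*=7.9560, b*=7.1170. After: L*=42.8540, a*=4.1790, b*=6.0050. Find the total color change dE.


dL = -3.0040, da = -3.7770, db = -1.1120
dE = sqrt((-3.0040)^2 + (-3.7770)^2 + (-1.1120)^2) = 4.9524


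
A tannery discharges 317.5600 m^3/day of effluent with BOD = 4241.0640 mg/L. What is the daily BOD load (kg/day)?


Formula: BOD_load = volume * conc / 1000
Substituting: BOD_load = 317.5600 * 4241.0640 / 1000
Result: 1346.7923 kg/day


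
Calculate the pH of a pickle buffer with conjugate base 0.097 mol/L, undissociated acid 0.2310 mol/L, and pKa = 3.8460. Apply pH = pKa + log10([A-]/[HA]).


ratio = [A-] / [HA] = 0.097 / 0.2310 = 0.4199
log10(ratio) = -0.3768
pH = pKa + log10(ratio) = 3.8460 - 0.3768 = 3.4692


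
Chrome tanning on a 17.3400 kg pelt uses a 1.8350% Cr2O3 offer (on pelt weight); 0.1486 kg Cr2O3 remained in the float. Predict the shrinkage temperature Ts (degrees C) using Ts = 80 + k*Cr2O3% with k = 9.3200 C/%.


Offered = pelt * offer_pct / 100 = 17.3400 * 1.8350 / 100 = 0.3182 kg
Uptake = offered - residual = 0.3182 - 0.1486 = 0.1696 kg
Cr2O3% on pelt = uptake / pelt * 100 = 0.1696 / 17.3400 * 100 = 0.9780 %
Ts = 80 + k * Cr2O3% = 80 + 9.3200 * 0.9780 = 89.1152 C


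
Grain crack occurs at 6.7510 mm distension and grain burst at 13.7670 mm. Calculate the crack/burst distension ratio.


Formula: Ratio = crack / burst
Substituting: Ratio = 6.7510 / 13.7670
Result: 0.4904


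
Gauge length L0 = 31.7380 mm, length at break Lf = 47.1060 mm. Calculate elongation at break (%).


Formula: Elongation = (Lf - L0) / L0 * 100
Substituting: Elongation = (47.1060 - 31.7380) / 31.7380 * 100
Result: 48.4215 %


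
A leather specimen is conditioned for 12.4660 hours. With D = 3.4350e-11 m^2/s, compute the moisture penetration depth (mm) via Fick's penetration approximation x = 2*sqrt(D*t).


t = 12.4660 hr * 3600 = 44877.6000 s
D * t = 3.4350e-11 * 44877.6000 = 1.5415e-06
x = 2 * sqrt(D*t) = 2 * sqrt(1.5415e-06) = 0.00248318 m = 2.4832 mm


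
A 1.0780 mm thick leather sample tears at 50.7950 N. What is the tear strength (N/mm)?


Formula: Tear strength = force / thickness
Substituting: Tear strength = 50.7950 / 1.0780
Result: 47.1197 N/mm


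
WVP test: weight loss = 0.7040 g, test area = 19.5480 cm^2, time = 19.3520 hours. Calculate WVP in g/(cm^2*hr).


Formula: WVP = loss / (area * time)
Substituting: WVP = 0.7040 / (19.5480 * 19.3520)
Result: 0.00186099 g/(cm^2*hr)


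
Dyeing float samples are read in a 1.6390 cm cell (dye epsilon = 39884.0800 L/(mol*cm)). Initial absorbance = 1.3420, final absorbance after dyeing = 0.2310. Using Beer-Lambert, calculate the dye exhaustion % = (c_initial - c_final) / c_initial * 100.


c_initial = A_i / (epsilon * l) = 1.3420 / (39884.0800 * 1.6390) = 2.0529e-05 mol/L
c_final = A_f / (epsilon * l) = 0.2310 / (39884.0800 * 1.6390) = 3.5337e-06 mol/L
Exhaustion = (c_initial - c_final) / c_initial * 100 = (2.0529e-05 - 3.5337e-06) / 2.0529e-05 * 100 = 82.7869 %


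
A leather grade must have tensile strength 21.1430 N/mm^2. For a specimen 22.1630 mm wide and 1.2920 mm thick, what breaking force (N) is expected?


Formula: F = TS * w * t
Substituting: F = 21.1430 * 22.1630 * 1.2920
Result: 605.4213 N


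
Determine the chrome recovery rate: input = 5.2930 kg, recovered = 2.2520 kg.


Formula: Recovery = recovered / input * 100
Substituting: Recovery = 2.2520 / 5.2930 * 100
Result: 42.5468 %


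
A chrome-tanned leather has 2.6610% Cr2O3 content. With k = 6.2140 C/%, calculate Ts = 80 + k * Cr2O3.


Formula: Ts = 80 + k * Cr2O3
Substituting: Ts = 80 + 6.2140 * 2.6610
Result: 96.5355 C


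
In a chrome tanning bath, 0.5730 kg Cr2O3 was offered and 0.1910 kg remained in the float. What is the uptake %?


Formula: Uptake = (offered - residual) / offered * 100
Substituting: Uptake = (0.5730 - 0.1910) / 0.5730 * 100
Result: 66.6667 %


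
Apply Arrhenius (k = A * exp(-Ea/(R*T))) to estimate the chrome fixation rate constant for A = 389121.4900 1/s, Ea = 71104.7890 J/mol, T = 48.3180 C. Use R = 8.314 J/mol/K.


T_K = T_C + 273.15 = 48.3180 + 273.15 = 321.4680 K
exponent = -Ea / (R * T_K) = -71104.7890 / (8.314 * 321.4680) = -26.6043
k = A * exp(exponent) = 389121.4900 * exp(-26.6043) = 1.0864e-06 1/s


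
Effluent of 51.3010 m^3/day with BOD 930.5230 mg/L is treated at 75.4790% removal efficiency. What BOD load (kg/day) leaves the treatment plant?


Load_in = volume * conc / 1000 = 51.3010 * 930.5230 / 1000 = 47.7368 kg/day
Removed = Load_in * eff / 100 = 47.7368 * 75.4790 / 100 = 36.0312 kg/day
Load_out = Load_in - Removed = 47.7368 - 36.0312 = 11.7055 kg/day


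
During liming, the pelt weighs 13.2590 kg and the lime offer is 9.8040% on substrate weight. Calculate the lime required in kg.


Formula: Lime = substrate * pct / 100
Substituting: Lime = 13.2590 * 9.8040 / 100
Result: 1.2999 kg


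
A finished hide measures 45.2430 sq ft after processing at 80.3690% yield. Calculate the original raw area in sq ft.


Formula: raw = finished * 100 / yield
Substituting: raw = 45.2430 * 100 / 80.3690
Result: 56.2941 sq ft


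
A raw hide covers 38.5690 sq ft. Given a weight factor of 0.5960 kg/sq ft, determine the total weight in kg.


Formula: Weight = area * weight_per_sqft
Substituting: Weight = 38.5690 * 0.5960
Result: 22.9871 kg


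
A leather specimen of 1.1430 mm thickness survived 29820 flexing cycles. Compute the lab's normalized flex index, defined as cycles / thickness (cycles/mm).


Formula: Index = cycles / thickness
Substituting: Index = 29820 / 1.1430
Result: 26089.2388 cycles/mm


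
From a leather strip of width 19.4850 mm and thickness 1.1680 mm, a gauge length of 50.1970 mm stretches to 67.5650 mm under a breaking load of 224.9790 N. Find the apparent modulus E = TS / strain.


TS = F / (w * t) = 224.9790 / (19.4850 * 1.1680) = 9.8855 N/mm^2
strain = (Lf - L0) / L0 = (67.5650 - 50.1970) / 50.1970 = 0.3460
E = TS / strain = 9.8855 / 0.3460 = 28.5711 N/mm^2


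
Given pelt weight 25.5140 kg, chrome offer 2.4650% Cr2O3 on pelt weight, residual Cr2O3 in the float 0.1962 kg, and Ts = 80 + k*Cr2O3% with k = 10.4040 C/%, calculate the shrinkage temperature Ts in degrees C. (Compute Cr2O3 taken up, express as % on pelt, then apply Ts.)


Offered = pelt * offer_pct / 100 = 25.5140 * 2.4650 / 100 = 0.6289 kg
Uptake = offered - residual = 0.6289 - 0.1962 = 0.4327 kg
Cr2O3% on pelt = uptake / pelt * 100 = 0.4327 / 25.5140 * 100 = 1.6960 %
Ts = 80 + k * Cr2O3% = 80 + 10.4040 * 1.6960 = 97.6453 C


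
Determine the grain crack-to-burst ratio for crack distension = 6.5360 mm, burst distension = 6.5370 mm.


Formula: Ratio = crack / burst
Substituting: Ratio = 6.5360 / 6.5370
Result: 0.9998


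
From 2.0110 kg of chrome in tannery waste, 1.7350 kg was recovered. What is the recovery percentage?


Formula: Recovery = recovered / input * 100
Substituting: Recovery = 1.7350 / 2.0110 * 100
Result: 86.2755 %


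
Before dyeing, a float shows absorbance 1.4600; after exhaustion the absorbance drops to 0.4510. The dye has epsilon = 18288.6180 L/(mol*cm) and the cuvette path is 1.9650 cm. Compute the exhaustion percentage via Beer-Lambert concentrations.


c_initial = A_i / (epsilon * l) = 1.4600 / (18288.6180 * 1.9650) = 4.0627e-05 mol/L
c_final = A_f / (epsilon * l) = 0.4510 / (18288.6180 * 1.9650) = 1.2550e-05 mol/L
Exhaustion = (c_initial - c_final) / c_initial * 100 = (4.0627e-05 - 1.2550e-05) / 4.0627e-05 * 100 = 69.1096 %


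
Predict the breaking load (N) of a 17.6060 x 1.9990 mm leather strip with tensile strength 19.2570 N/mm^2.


Formula: F = TS * w * t
Substituting: F = 19.2570 * 17.6060 * 1.9990
Result: 677.7384 N


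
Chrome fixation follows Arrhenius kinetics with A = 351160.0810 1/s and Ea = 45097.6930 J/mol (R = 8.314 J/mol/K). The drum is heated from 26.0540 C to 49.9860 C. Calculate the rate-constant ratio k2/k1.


T1 = 26.0540 + 273.15 = 299.2040 K; T2 = 49.9860 + 273.15 = 323.1360 K
k1 = A * exp(-Ea/(R*T1)) = 351160.0810 * exp(-45097.6930/(8.314*299.2040)) = 0.00470029 1/s
k2 = A * exp(-Ea/(R*T2)) = 351160.0810 * exp(-45097.6930/(8.314*323.1360)) = 0.0179987 1/s
k2/k1 = 0.0179987 / 0.00470029 = 3.8293


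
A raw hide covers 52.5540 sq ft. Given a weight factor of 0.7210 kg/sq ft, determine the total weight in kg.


Formula: Weight = area * weight_per_sqft
Substituting: Weight = 52.5540 * 0.7210
Result: 37.8914 kg


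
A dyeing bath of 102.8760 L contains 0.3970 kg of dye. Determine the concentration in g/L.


Formula: Conc = dye_mass(kg) / volume(L) * 1000
Substituting: Conc = 0.3970 / 102.8760 * 1000
Result: 3.8590 g/L


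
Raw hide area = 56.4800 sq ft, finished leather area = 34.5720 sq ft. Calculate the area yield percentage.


Formula: Yield = finished / raw * 100
Substituting: Yield = 34.5720 / 56.4800 * 100
Result: 61.2110 %


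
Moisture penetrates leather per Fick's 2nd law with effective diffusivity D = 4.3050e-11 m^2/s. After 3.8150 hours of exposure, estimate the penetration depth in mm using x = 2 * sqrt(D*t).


t = 3.8150 hr * 3600 = 13734.0000 s
D * t = 4.3050e-11 * 13734.0000 = 5.9125e-07
x = 2 * sqrt(D*t) = 2 * sqrt(5.9125e-07) = 0.00153785 m = 1.5379 mm


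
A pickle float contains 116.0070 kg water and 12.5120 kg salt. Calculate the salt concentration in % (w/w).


Formula: Conc = salt / (water + salt) * 100
Substituting: Conc = 12.5120 / (116.0070 + 12.5120) * 100
Result: 9.7355 %


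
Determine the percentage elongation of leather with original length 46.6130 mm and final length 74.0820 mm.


Formula: Elongation = (Lf - L0) / L0 * 100
Substituting: Elongation = (74.0820 - 46.6130) / 46.6130 * 100
Result: 58.9299 %


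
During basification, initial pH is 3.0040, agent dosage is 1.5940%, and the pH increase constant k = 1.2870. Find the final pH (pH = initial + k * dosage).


Formula: pH_final = pH_initial + k * base_pct
Substituting: pH_final = 3.0040 + 1.2870 * 1.5940
Result: 5.0555


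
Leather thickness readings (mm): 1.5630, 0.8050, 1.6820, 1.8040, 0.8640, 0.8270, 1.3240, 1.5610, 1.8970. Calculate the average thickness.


Formula: Average = sum / n
Substituting: Average = 12.3270 / 9
Result: 1.3697 mm


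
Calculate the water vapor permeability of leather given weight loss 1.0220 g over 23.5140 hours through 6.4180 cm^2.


Formula: WVP = loss / (area * time)
Substituting: WVP = 1.0220 / (6.4180 * 23.5140)
Result: 0.00677212 g/(cm^2*hr)


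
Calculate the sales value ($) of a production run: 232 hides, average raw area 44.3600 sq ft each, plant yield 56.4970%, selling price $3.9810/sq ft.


Raw_total = N * avg_area = 232 * 44.3600 = 10291.5200 sq ft
Finished = Raw_total * yield / 100 = 10291.5200 * 56.4970 / 100 = 5814.4001 sq ft
Value = Finished * price = 5814.4001 * 3.9810 = 23147.1266 $


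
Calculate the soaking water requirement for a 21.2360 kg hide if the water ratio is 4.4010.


Formula: Water = hide_weight * ratio
Substituting: Water = 21.2360 * 4.4010
Result: 93.4596 kg


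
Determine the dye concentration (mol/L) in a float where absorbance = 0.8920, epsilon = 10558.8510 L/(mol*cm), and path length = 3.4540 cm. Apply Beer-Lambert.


Formula: c = A / (epsilon * l)
Substituting: c = 0.8920 / (10558.8510 * 3.4540)
Result: 2.4458e-05 mol/L


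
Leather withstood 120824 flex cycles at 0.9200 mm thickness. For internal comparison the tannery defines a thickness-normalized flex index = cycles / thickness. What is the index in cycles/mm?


Formula: Index = cycles / thickness
Substituting: Index = 120824 / 0.9200
Result: 131330.4348 cycles/mm


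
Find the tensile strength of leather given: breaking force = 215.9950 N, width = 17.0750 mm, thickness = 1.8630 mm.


Formula: TS = force / (width * thickness)
Substituting: TS = 215.9950 / (17.0750 * 1.8630)
Result: 6.7900 N/mm^2


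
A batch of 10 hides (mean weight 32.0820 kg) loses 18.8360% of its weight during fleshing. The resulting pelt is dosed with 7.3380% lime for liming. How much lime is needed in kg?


Total_raw = N * avg_wt = 10 * 32.0820 = 320.8200 kg
Substrate = Total_raw * (1 - loss/100) = 320.8200 * (1 - 18.8360/100) = 260.3903 kg
Lime = Substrate * pct / 100 = 260.3903 * 7.3380 / 100 = 19.1074 kg


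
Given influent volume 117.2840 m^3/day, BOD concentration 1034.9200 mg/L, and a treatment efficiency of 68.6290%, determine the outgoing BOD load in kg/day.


Load_in = volume * conc / 1000 = 117.2840 * 1034.9200 / 1000 = 121.3796 kg/day
Removed = Load_in * eff / 100 = 121.3796 * 68.6290 / 100 = 83.3016 kg/day
Load_out = Load_in - Removed = 121.3796 - 83.3016 = 38.0780 kg/day


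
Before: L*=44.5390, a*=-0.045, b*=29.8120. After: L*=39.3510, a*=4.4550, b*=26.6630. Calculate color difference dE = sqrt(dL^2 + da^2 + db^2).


dL = -5.1880, da = 4.5000, db = -3.1490
dE = sqrt((-5.1880)^2 + 4.5000^2 + (-3.1490)^2) = 7.5552


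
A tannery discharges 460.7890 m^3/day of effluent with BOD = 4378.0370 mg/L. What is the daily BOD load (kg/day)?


Formula: BOD_load = volume * conc / 1000
Substituting: BOD_load = 460.7890 * 4378.0370 / 1000
Result: 2017.3513 kg/day


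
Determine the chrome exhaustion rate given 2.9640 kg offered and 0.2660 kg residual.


Formula: Uptake = (offered - residual) / offered * 100
Substituting: Uptake = (2.9640 - 0.2660) / 2.9640 * 100
Result: 91.0256 %


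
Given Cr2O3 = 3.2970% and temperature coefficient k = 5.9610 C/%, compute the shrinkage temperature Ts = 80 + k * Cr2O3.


Formula: Ts = 80 + k * Cr2O3
Substituting: Ts = 80 + 5.9610 * 3.2970
Result: 99.6534 C


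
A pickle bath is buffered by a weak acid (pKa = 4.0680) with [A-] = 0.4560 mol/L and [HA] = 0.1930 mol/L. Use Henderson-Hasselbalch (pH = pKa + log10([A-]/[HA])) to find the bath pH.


ratio = [A-] / [HA] = 0.4560 / 0.1930 = 2.3627
log10(ratio) = 0.3734
pH = pKa + log10(ratio) = 4.0680 + 0.3734 = 4.4414


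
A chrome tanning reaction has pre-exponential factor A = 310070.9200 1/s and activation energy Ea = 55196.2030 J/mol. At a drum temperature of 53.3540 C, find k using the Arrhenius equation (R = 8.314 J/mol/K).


T_K = T_C + 273.15 = 53.3540 + 273.15 = 326.5040 K
exponent = -Ea / (R * T_K) = -55196.2030 / (8.314 * 326.5040) = -20.3334
k = A * exp(exponent) = 310070.9200 * exp(-20.3334) = 4.5789e-04 1/s


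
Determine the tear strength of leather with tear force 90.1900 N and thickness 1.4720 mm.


Formula: Tear strength = force / thickness
Substituting: Tear strength = 90.1900 / 1.4720
Result: 61.2704 N/mm


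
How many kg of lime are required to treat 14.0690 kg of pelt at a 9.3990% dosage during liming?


Formula: Lime = substrate * pct / 100
Substituting: Lime = 14.0690 * 9.3990 / 100
Result: 1.3223 kg


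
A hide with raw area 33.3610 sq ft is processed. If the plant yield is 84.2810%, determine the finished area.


Formula: finished = raw * yield / 100
Substituting: finished = 33.3610 * 84.2810 / 100
Result: 28.1170 sq ft


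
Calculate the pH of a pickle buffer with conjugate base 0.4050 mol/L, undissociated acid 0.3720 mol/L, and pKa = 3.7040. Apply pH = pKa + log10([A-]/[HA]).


ratio = [A-] / [HA] = 0.4050 / 0.3720 = 1.0887
log10(ratio) = 0.0369121
pH = pKa + log10(ratio) = 3.7040 + 0.0369121 = 3.7409


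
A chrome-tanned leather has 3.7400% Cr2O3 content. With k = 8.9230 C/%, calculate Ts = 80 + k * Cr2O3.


Formula: Ts = 80 + k * Cr2O3
Substituting: Ts = 80 + 8.9230 * 3.7400
Result: 113.3720 C


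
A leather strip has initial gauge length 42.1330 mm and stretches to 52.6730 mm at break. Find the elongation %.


Formula: Elongation = (Lf - L0) / L0 * 100
Substituting: Elongation = (52.6730 - 42.1330) / 42.1330 * 100
Result: 25.0160 %


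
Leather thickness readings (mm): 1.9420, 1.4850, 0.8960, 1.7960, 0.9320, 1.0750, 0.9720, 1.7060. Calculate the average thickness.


Formula: Average = sum / n
Substituting: Average = 10.8040 / 8
Result: 1.3505 mm


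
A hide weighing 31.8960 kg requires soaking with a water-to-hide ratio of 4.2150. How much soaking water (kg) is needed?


Formula: Water = hide_weight * ratio
Substituting: Water = 31.8960 * 4.2150
Result: 134.4416 kg


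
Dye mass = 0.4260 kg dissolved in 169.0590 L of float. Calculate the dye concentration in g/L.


Formula: Conc = dye_mass(kg) / volume(L) * 1000
Substituting: Conc = 0.4260 / 169.0590 * 1000
Result: 2.5198 g/L


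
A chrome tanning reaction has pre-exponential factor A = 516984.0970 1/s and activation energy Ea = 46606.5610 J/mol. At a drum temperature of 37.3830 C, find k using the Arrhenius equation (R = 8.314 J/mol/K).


T_K = T_C + 273.15 = 37.3830 + 273.15 = 310.5330 K
exponent = -Ea / (R * T_K) = -46606.5610 / (8.314 * 310.5330) = -18.0522
k = A * exp(exponent) = 516984.0970 * exp(-18.0522) = 0.00747346 1/s


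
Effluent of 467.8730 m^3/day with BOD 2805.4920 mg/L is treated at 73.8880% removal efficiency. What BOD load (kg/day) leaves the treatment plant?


Load_in = volume * conc / 1000 = 467.8730 * 2805.4920 / 1000 = 1312.6140 kg/day
Removed = Load_in * eff / 100 = 1312.6140 * 73.8880 / 100 = 969.8642 kg/day
Load_out = Load_in - Removed = 1312.6140 - 969.8642 = 342.7498 kg/day


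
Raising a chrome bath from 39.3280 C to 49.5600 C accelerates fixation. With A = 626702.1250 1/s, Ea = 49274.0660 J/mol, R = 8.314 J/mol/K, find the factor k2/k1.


T1 = 39.3280 + 273.15 = 312.4780 K; T2 = 49.5600 + 273.15 = 322.7100 K
k1 = A * exp(-Ea/(R*T1)) = 626702.1250 * exp(-49274.0660/(8.314*312.4780)) = 0.00363063 1/s
k2 = A * exp(-Ea/(R*T2)) = 626702.1250 * exp(-49274.0660/(8.314*322.7100)) = 0.00662446 1/s
k2/k1 = 0.00662446 / 0.00363063 = 1.8246


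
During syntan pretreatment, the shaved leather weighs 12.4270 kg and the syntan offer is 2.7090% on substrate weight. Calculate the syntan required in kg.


Formula: Syntan = substrate * pct / 100
Substituting: Syntan = 12.4270 * 2.7090 / 100
Result: 0.3366 kg


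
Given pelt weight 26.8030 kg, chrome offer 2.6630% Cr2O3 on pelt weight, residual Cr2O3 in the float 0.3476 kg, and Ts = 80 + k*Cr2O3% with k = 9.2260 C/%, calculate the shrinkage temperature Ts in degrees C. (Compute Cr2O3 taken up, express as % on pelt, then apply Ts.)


Offered = pelt * offer_pct / 100 = 26.8030 * 2.6630 / 100 = 0.7138 kg
Uptake = offered - residual = 0.7138 - 0.3476 = 0.3662 kg
Cr2O3% on pelt = uptake / pelt * 100 = 0.3662 / 26.8030 * 100 = 1.3661 %
Ts = 80 + k * Cr2O3% = 80 + 9.2260 * 1.3661 = 92.6039 C


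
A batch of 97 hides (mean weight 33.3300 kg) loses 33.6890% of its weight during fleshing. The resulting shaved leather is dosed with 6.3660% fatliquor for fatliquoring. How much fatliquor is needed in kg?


Total_raw = N * avg_wt = 97 * 33.3300 = 3233.0100 kg
Substrate = Total_raw * (1 - loss/100) = 3233.0100 * (1 - 33.6890/100) = 2143.8413 kg
Fat = Substrate * pct / 100 = 2143.8413 * 6.3660 / 100 = 136.4769 kg


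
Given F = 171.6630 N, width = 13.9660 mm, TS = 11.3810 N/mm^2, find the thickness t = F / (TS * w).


Formula: t = F / (TS * w)
Substituting: t = 171.6630 / (11.3810 * 13.9660)
Result: 1.0800 mm


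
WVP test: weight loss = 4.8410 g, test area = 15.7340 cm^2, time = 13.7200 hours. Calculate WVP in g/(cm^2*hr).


Formula: WVP = loss / (area * time)
Substituting: WVP = 4.8410 / (15.7340 * 13.7200)
Result: 0.0224255 g/(cm^2*hr)


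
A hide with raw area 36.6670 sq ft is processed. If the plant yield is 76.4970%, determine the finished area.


Formula: finished = raw * yield / 100
Substituting: finished = 36.6670 * 76.4970 / 100
Result: 28.0492 sq ft


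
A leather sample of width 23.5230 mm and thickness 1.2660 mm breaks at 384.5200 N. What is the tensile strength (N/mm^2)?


Formula: TS = force / (width * thickness)
Substituting: TS = 384.5200 / (23.5230 * 1.2660)
Result: 12.9120 N/mm^2


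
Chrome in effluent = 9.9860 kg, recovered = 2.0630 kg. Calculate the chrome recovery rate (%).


Formula: Recovery = recovered / input * 100
Substituting: Recovery = 2.0630 / 9.9860 * 100
Result: 20.6589 %


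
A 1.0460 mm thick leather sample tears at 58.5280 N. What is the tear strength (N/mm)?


Formula: Tear strength = force / thickness
Substituting: Tear strength = 58.5280 / 1.0460
Result: 55.9541 N/mm


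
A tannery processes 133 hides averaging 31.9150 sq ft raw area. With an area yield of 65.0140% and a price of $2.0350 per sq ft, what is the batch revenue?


Raw_total = N * avg_area = 133 * 31.9150 = 4244.6950 sq ft
Finished = Raw_total * yield / 100 = 4244.6950 * 65.0140 / 100 = 2759.6460 sq ft
Value = Finished * price = 2759.6460 * 2.0350 = 5615.8796 $


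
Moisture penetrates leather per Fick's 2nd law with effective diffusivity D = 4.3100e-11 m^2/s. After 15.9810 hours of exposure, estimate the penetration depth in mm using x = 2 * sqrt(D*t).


t = 15.9810 hr * 3600 = 57531.6000 s
D * t = 4.3100e-11 * 57531.6000 = 2.4796e-06
x = 2 * sqrt(D*t) = 2 * sqrt(2.4796e-06) = 0.00314936 m = 3.1494 mm


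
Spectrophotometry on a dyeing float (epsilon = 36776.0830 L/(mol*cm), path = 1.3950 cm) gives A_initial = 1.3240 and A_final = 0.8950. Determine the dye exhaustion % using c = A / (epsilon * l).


c_initial = A_i / (epsilon * l) = 1.3240 / (36776.0830 * 1.3950) = 2.5808e-05 mol/L
c_final = A_f / (epsilon * l) = 0.8950 / (36776.0830 * 1.3950) = 1.7445e-05 mol/L
Exhaustion = (c_initial - c_final) / c_initial * 100 = (2.5808e-05 - 1.7445e-05) / 2.5808e-05 * 100 = 32.4018 %


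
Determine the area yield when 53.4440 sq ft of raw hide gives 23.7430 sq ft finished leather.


Formula: Yield = finished / raw * 100
Substituting: Yield = 23.7430 / 53.4440 * 100
Result: 44.4259 %


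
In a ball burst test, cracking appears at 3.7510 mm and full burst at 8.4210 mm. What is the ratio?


Formula: Ratio = crack / burst
Substituting: Ratio = 3.7510 / 8.4210
Result: 0.4454


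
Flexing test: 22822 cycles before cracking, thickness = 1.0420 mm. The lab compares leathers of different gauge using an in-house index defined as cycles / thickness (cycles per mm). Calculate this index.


Formula: Index = cycles / thickness
Substituting: Index = 22822 / 1.0420
Result: 21902.1113 cycles/mm


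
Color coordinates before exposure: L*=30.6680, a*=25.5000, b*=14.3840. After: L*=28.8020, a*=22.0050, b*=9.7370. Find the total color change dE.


dL = -1.8660, da = -3.4950, db = -4.6470
dE = sqrt((-1.8660)^2 + (-3.4950)^2 + (-4.6470)^2) = 6.1067


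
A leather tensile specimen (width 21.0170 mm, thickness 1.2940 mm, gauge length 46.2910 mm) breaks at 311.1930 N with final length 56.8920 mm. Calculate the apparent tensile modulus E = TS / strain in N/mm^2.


TS = F / (w * t) = 311.1930 / (21.0170 * 1.2940) = 11.4426 N/mm^2
strain = (Lf - L0) / L0 = (56.8920 - 46.2910) / 46.2910 = 0.2290
E = TS / strain = 11.4426 / 0.2290 = 49.9660 N/mm^2


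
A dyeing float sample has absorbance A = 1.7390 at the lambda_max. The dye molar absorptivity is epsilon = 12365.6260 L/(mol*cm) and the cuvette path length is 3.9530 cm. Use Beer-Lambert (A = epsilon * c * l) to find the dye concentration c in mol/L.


Formula: c = A / (epsilon * l)
Substituting: c = 1.7390 / (12365.6260 * 3.9530)
Result: 3.5576e-05 mol/L


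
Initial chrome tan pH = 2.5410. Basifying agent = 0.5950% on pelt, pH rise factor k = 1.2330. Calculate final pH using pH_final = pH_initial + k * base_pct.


Formula: pH_final = pH_initial + k * base_pct
Substituting: pH_final = 2.5410 + 1.2330 * 0.5950
Result: 3.2746


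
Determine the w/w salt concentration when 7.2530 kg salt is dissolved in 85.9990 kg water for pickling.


Formula: Conc = salt / (water + salt) * 100
Substituting: Conc = 7.2530 / (85.9990 + 7.2530) * 100
Result: 7.7778 %


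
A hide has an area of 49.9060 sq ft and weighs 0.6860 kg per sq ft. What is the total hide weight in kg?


Formula: Weight = area * weight_per_sqft
Substituting: Weight = 49.9060 * 0.6860
Result: 34.2355 kg


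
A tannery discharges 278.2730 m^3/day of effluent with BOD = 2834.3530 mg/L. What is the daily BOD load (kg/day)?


Formula: BOD_load = volume * conc / 1000
Substituting: BOD_load = 278.2730 * 2834.3530 / 1000
Result: 788.7239 kg/day


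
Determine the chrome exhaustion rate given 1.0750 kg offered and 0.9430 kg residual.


Formula: Uptake = (offered - residual) / offered * 100
Substituting: Uptake = (1.0750 - 0.9430) / 1.0750 * 100
Result: 12.2791 %


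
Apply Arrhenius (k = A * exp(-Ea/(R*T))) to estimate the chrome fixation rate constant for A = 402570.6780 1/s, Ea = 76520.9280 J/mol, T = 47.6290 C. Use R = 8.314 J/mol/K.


T_K = T_C + 273.15 = 47.6290 + 273.15 = 320.7790 K
exponent = -Ea / (R * T_K) = -76520.9280 / (8.314 * 320.7790) = -28.6922
k = A * exp(exponent) = 402570.6780 * exp(-28.6922) = 1.3930e-07 1/s


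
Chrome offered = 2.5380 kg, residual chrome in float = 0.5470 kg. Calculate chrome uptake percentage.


Formula: Uptake = (offered - residual) / offered * 100
Substituting: Uptake = (2.5380 - 0.5470) / 2.5380 * 100
Result: 78.4476 %


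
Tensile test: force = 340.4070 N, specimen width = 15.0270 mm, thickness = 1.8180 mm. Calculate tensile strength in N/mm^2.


Formula: TS = force / (width * thickness)
Substituting: TS = 340.4070 / (15.0270 * 1.8180)
Result: 12.4604 N/mm^2


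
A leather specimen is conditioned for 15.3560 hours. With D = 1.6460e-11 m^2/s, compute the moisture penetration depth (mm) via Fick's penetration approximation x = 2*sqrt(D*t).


t = 15.3560 hr * 3600 = 55281.6000 s
D * t = 1.6460e-11 * 55281.6000 = 9.0994e-07
x = 2 * sqrt(D*t) = 2 * sqrt(9.0994e-07) = 0.00190781 m = 1.9078 mm


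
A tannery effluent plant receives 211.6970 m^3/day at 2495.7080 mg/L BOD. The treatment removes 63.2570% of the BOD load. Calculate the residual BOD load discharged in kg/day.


Load_in = volume * conc / 1000 = 211.6970 * 2495.7080 / 1000 = 528.3339 kg/day
Removed = Load_in * eff / 100 = 528.3339 * 63.2570 / 100 = 334.2082 kg/day
Load_out = Load_in - Removed = 528.3339 - 334.2082 = 194.1257 kg/day


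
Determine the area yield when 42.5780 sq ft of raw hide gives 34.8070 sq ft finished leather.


Formula: Yield = finished / raw * 100
Substituting: Yield = 34.8070 / 42.5780 * 100
Result: 81.7488 %


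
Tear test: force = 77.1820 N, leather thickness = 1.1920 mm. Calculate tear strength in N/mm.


Formula: Tear strength = force / thickness
Substituting: Tear strength = 77.1820 / 1.1920
Result: 64.7500 N/mm


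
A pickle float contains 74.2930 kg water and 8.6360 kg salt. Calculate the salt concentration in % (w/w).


Formula: Conc = salt / (water + salt) * 100
Substituting: Conc = 8.6360 / (74.2930 + 8.6360) * 100
Result: 10.4137 %


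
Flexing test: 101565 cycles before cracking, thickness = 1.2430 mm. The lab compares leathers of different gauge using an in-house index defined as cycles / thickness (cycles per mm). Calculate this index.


Formula: Index = cycles / thickness
Substituting: Index = 101565 / 1.2430
Result: 81709.5736 cycles/mm


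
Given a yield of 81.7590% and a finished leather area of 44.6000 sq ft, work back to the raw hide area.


Formula: raw = finished * 100 / yield
Substituting: raw = 44.6000 * 100 / 81.7590
Result: 54.5506 sq ft


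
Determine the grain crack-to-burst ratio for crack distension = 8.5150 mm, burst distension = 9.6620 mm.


Formula: Ratio = crack / burst
Substituting: Ratio = 8.5150 / 9.6620
Result: 0.8813


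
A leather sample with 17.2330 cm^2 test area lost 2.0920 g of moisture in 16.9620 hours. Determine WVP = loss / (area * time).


Formula: WVP = loss / (area * time)
Substituting: WVP = 2.0920 / (17.2330 * 16.9620)
Result: 0.00715688 g/(cm^2*hr)


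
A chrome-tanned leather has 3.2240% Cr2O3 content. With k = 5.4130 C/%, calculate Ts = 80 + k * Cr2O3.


Formula: Ts = 80 + k * Cr2O3
Substituting: Ts = 80 + 5.4130 * 3.2240
Result: 97.4515 C


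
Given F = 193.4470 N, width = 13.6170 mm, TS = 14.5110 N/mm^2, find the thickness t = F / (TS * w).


Formula: t = F / (TS * w)
Substituting: t = 193.4470 / (14.5110 * 13.6170)
Result: 0.9790 mm


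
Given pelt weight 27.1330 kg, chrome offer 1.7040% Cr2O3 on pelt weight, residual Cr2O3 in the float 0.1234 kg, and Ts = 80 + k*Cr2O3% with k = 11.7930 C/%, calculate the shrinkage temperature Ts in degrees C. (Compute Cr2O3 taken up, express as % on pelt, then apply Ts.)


Offered = pelt * offer_pct / 100 = 27.1330 * 1.7040 / 100 = 0.4623 kg
Uptake = offered - residual = 0.4623 - 0.1234 = 0.3389 kg
Cr2O3% on pelt = uptake / pelt * 100 = 0.3389 / 27.1330 * 100 = 1.2492 %
Ts = 80 + k * Cr2O3% = 80 + 11.7930 * 1.2492 = 94.7319 C


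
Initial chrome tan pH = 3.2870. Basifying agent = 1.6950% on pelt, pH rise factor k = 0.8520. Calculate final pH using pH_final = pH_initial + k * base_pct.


Formula: pH_final = pH_initial + k * base_pct
Substituting: pH_final = 3.2870 + 0.8520 * 1.6950
Result: 4.7311


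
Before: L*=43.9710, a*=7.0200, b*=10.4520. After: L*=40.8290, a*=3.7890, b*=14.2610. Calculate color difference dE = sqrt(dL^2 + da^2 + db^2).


dL = -3.1420, da = -3.2310, db = 3.8090
dE = sqrt((-3.1420)^2 + (-3.2310)^2 + 3.8090^2) = 5.9008


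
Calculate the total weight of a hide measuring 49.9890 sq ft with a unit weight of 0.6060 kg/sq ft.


Formula: Weight = area * weight_per_sqft
Substituting: Weight = 49.9890 * 0.6060
Result: 30.2933 kg


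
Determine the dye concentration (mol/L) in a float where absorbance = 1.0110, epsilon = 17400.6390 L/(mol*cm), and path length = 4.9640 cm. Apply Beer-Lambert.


Formula: c = A / (epsilon * l)
Substituting: c = 1.0110 / (17400.6390 * 4.9640)
Result: 1.1705e-05 mol/L


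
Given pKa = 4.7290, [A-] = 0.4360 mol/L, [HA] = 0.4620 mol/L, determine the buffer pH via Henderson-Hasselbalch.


ratio = [A-] / [HA] = 0.4360 / 0.4620 = 0.9437
log10(ratio) = -0.0251555
pH = pKa + log10(ratio) = 4.7290 - 0.0251555 = 4.7038


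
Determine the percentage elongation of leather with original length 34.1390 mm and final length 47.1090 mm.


Formula: Elongation = (Lf - L0) / L0 * 100
Substituting: Elongation = (47.1090 - 34.1390) / 34.1390 * 100
Result: 37.9917 %


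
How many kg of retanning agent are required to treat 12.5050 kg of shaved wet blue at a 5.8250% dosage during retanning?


Formula: Retan = substrate * pct / 100
Substituting: Retan = 12.5050 * 5.8250 / 100
Result: 0.7284 kg


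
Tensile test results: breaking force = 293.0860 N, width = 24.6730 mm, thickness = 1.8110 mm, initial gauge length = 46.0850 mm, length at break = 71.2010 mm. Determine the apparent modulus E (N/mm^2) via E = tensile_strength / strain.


TS = F / (w * t) = 293.0860 / (24.6730 * 1.8110) = 6.5593 N/mm^2
strain = (Lf - L0) / L0 = (71.2010 - 46.0850) / 46.0850 = 0.5450
E = TS / strain = 6.5593 / 0.5450 = 12.0355 N/mm^2


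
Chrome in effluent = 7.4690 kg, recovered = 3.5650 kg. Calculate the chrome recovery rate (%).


Formula: Recovery = recovered / input * 100
Substituting: Recovery = 3.5650 / 7.4690 * 100
Result: 47.7306 %


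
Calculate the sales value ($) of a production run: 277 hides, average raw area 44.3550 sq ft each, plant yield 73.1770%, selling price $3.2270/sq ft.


Raw_total = N * avg_area = 277 * 44.3550 = 12286.3350 sq ft
Finished = Raw_total * yield / 100 = 12286.3350 * 73.1770 / 100 = 8990.7714 sq ft
Value = Finished * price = 8990.7714 * 3.2270 = 29013.2192 $


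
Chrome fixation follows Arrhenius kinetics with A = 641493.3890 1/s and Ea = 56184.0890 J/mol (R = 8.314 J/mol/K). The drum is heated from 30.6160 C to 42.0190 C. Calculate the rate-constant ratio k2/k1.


T1 = 30.6160 + 273.15 = 303.7660 K; T2 = 42.0190 + 273.15 = 315.1690 K
k1 = A * exp(-Ea/(R*T1)) = 641493.3890 * exp(-56184.0890/(8.314*303.7660)) = 1.3983e-04 1/s
k2 = A * exp(-Ea/(R*T2)) = 641493.3890 * exp(-56184.0890/(8.314*315.1690)) = 3.1273e-04 1/s
k2/k1 = 3.1273e-04 / 1.3983e-04 = 2.2365


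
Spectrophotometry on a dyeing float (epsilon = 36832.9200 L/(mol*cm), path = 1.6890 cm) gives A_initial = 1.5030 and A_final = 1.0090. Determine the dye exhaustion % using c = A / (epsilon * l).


c_initial = A_i / (epsilon * l) = 1.5030 / (36832.9200 * 1.6890) = 2.4160e-05 mol/L
c_final = A_f / (epsilon * l) = 1.0090 / (36832.9200 * 1.6890) = 1.6219e-05 mol/L
Exhaustion = (c_initial - c_final) / c_initial * 100 = (2.4160e-05 - 1.6219e-05) / 2.4160e-05 * 100 = 32.8676 %


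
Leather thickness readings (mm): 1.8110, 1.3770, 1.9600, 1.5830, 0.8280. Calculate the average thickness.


Formula: Average = sum / n
Substituting: Average = 7.5590 / 5
Result: 1.5118 mm


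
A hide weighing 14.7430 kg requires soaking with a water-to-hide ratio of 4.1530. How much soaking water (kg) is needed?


Formula: Water = hide_weight * ratio
Substituting: Water = 14.7430 * 4.1530
Result: 61.2277 kg


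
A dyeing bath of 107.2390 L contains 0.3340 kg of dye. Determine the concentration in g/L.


Formula: Conc = dye_mass(kg) / volume(L) * 1000
Substituting: Conc = 0.3340 / 107.2390 * 1000
Result: 3.1145 g/L


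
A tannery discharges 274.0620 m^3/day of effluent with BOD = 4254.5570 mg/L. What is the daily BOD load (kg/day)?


Formula: BOD_load = volume * conc / 1000
Substituting: BOD_load = 274.0620 * 4254.5570 / 1000
Result: 1166.0124 kg/day


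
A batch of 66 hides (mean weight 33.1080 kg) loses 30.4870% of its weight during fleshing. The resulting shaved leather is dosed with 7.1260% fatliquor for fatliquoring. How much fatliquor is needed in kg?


Total_raw = N * avg_wt = 66 * 33.1080 = 2185.1280 kg
Substrate = Total_raw * (1 - loss/100) = 2185.1280 * (1 - 30.4870/100) = 1518.9480 kg
Fat = Substrate * pct / 100 = 1518.9480 * 7.1260 / 100 = 108.2402 kg


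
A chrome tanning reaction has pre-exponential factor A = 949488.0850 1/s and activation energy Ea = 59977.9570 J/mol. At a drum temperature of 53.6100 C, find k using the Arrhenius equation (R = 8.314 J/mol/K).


T_K = T_C + 273.15 = 53.6100 + 273.15 = 326.7600 K
exponent = -Ea / (R * T_K) = -59977.9570 / (8.314 * 326.7600) = -22.0776
k = A * exp(exponent) = 949488.0850 * exp(-22.0776) = 2.4507e-04 1/s


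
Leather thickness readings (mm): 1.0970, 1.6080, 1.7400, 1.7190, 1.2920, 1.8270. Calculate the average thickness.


Formula: Average = sum / n
Substituting: Average = 9.2830 / 6
Result: 1.5472 mm


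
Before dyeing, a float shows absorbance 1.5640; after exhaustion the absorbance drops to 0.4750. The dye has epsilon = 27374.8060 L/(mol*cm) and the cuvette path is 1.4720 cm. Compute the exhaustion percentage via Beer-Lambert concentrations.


c_initial = A_i / (epsilon * l) = 1.5640 / (27374.8060 * 1.4720) = 3.8813e-05 mol/L
c_final = A_f / (epsilon * l) = 0.4750 / (27374.8060 * 1.4720) = 1.1788e-05 mol/L
Exhaustion = (c_initial - c_final) / c_initial * 100 = (3.8813e-05 - 1.1788e-05) / 3.8813e-05 * 100 = 69.6292 %


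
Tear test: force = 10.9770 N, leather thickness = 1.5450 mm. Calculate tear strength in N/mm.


Formula: Tear strength = force / thickness
Substituting: Tear strength = 10.9770 / 1.5450
Result: 7.1049 N/mm


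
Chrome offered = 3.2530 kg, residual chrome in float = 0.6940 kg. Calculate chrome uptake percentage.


Formula: Uptake = (offered - residual) / offered * 100
Substituting: Uptake = (3.2530 - 0.6940) / 3.2530 * 100
Result: 78.6658 %


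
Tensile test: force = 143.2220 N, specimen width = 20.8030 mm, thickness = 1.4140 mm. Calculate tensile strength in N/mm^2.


Formula: TS = force / (width * thickness)
Substituting: TS = 143.2220 / (20.8030 * 1.4140)
Result: 4.8689 N/mm^2


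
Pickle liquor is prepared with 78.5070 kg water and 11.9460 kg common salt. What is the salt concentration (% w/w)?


Formula: Conc = salt / (water + salt) * 100
Substituting: Conc = 11.9460 / (78.5070 + 11.9460) * 100
Result: 13.2069 %


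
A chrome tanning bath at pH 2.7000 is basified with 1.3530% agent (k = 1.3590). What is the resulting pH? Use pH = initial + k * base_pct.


Formula: pH_final = pH_initial + k * base_pct
Substituting: pH_final = 2.7000 + 1.3590 * 1.3530
Result: 4.5387


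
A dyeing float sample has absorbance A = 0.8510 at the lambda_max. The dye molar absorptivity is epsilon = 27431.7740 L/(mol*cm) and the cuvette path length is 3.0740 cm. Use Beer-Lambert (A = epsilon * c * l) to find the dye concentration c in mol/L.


Formula: c = A / (epsilon * l)
Substituting: c = 0.8510 / (27431.7740 * 3.0740)
Result: 1.0092e-05 mol/L


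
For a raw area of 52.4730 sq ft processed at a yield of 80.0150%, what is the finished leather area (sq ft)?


Formula: finished = raw * yield / 100
Substituting: finished = 52.4730 * 80.0150 / 100
Result: 41.9863 sq ft


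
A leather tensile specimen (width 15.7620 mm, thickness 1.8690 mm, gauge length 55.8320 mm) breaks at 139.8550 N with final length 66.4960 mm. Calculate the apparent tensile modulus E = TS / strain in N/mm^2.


TS = F / (w * t) = 139.8550 / (15.7620 * 1.8690) = 4.7474 N/mm^2
strain = (Lf - L0) / L0 = (66.4960 - 55.8320) / 55.8320 = 0.1910
E = TS / strain = 4.7474 / 0.1910 = 24.8554 N/mm^2


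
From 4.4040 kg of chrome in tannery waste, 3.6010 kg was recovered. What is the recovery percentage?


Formula: Recovery = recovered / input * 100
Substituting: Recovery = 3.6010 / 4.4040 * 100
Result: 81.7666 %


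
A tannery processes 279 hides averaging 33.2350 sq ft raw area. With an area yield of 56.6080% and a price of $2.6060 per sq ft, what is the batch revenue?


Raw_total = N * avg_area = 279 * 33.2350 = 9272.5650 sq ft
Finished = Raw_total * yield / 100 = 9272.5650 * 56.6080 / 100 = 5249.0136 sq ft
Value = Finished * price = 5249.0136 * 2.6060 = 13678.9294 $


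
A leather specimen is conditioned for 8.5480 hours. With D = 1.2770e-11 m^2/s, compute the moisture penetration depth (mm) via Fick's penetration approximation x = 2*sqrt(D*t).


t = 8.5480 hr * 3600 = 30772.8000 s
D * t = 1.2770e-11 * 30772.8000 = 3.9297e-07
x = 2 * sqrt(D*t) = 2 * sqrt(3.9297e-07) = 0.00125374 m = 1.2537 mm


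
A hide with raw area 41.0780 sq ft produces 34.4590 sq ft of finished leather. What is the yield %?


Formula: Yield = finished / raw * 100
Substituting: Yield = 34.4590 / 41.0780 * 100
Result: 83.8868 %


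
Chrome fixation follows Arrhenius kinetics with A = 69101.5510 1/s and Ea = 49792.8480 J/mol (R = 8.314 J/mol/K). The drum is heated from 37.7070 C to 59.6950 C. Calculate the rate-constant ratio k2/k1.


T1 = 37.7070 + 273.15 = 310.8570 K; T2 = 59.6950 + 273.15 = 332.8450 K
k1 = A * exp(-Ea/(R*T1)) = 69101.5510 * exp(-49792.8480/(8.314*310.8570)) = 2.9667e-04 1/s
k2 = A * exp(-Ea/(R*T2)) = 69101.5510 * exp(-49792.8480/(8.314*332.8450)) = 0.00105931 1/s
k2/k1 = 0.00105931 / 2.9667e-04 = 3.5706
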